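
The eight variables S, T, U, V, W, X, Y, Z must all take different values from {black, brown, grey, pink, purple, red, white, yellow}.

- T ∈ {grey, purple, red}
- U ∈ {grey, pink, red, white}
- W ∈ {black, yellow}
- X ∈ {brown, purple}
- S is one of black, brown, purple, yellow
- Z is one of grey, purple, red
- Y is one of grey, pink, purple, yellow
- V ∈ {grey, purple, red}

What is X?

Among the 8 variables, white fits only U (and all 8 values in {black, brown, grey, pink, purple, red, white, yellow} must be used), so U = white.
The 7 still-open variables draw from only 7 values {black, brown, grey, pink, purple, red, yellow}, so each is used; only Y can be pink, hence Y = pink.
T, V, Z share exactly the 3 values {grey, purple, red}; by pigeonhole those values go to them, so strike grey, purple, red from S, X.
So X = brown.

brown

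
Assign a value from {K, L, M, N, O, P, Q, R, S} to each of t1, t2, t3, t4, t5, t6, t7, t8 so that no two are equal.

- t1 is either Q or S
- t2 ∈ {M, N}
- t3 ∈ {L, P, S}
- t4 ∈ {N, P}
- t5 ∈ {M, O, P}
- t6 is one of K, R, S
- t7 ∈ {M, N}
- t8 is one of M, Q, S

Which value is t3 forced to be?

The 2 variables t2 and t7 are confined to {M, N}, which locks those values in; drop them from t4, t5, t8.
That leaves t4 = P. So t3, t5 can't be P.
t5 has just one choice, so t5 = O.
The 2 variables t1 and t8 are confined to {Q, S}, which locks those values in; drop them from t3, t6.
So t3 = L.

L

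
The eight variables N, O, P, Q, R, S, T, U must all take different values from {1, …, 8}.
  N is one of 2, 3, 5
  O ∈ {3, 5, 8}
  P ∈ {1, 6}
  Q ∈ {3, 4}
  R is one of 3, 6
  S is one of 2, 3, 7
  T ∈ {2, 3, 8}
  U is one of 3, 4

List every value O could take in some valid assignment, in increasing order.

5, 8

The 8 variables together cover exactly {1, 2, 3, 4, 5, 6, 7, 8} — 8 values for 8 variables — and 1 appears only in P's list, so P = 1.
The 7 still-open variables draw from only 7 values {2, 3, 4, 5, 6, 7, 8}, so each is used; only R can be 6, hence R = 6.
The 6 still-open variables together cover exactly {2, 3, 4, 5, 7, 8} — 6 values for 6 variables — and 7 appears only in S's list, so S = 7.
Q and U between them cover only {3, 4} — a naked pair. Remove those values from N, O, T.
No further eliminations apply; O can still be any of 5, 8.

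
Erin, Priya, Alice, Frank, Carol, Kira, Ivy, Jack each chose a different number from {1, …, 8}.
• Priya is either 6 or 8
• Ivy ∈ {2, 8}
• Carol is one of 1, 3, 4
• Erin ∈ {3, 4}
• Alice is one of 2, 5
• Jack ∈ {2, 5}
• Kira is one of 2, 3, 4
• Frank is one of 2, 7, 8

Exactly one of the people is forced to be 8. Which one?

The 8 variables draw from only 8 values {1, 2, 3, 4, 5, 6, 7, 8}, so each is used; only Carol can be 1, hence Carol = 1.
The 7 still-open variables draw from only 7 values {2, 3, 4, 5, 6, 7, 8}, so each is used; only Priya can be 6, hence Priya = 6.
The 6 still-open variables together cover exactly {2, 3, 4, 5, 7, 8} — 6 values for 6 variables — and 7 appears only in Frank's list, so Frank = 7.
The 5 still-open variables draw from only 5 values {2, 3, 4, 5, 8}, so each is used; only Ivy can be 8, hence Ivy = 8.

Ivy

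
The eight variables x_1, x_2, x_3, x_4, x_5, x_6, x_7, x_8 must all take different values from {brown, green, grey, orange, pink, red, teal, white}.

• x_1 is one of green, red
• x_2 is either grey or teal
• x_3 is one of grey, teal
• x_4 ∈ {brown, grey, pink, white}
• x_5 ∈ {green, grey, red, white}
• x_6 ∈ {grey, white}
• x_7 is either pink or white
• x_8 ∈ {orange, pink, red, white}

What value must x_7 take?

Among the 8 variables, brown fits only x_4 (and all 8 values in {brown, green, grey, orange, pink, red, teal, white} must be used), so x_4 = brown.
Among the 7 still-open variables, orange fits only x_8 (and all 7 values in {green, grey, orange, pink, red, teal, white} must be used), so x_8 = orange.
The 6 still-open variables draw from only 6 values {green, grey, pink, red, teal, white}, so each is used; only x_7 can be pink, hence x_7 = pink.

pink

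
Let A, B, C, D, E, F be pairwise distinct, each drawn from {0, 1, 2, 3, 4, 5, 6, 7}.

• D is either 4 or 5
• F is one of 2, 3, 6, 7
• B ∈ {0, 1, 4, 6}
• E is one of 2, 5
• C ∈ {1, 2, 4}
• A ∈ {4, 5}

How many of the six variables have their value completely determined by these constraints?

2

A and D between them cover only {4, 5} — a naked pair. Remove those values from B, C, E.
That leaves E = 2. So C, F can't be 2.
C has just one choice, so C = 1. Remove 1 from B.
Determined: C=1, E=2. The other variables each still have more than one consistent value. That makes 2.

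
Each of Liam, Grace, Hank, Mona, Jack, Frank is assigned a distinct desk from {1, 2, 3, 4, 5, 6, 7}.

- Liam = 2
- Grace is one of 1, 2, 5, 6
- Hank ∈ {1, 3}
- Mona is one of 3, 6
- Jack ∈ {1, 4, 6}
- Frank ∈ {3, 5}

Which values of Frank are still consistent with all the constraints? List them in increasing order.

Liam's domain is down to {2}, so Liam = 2. Strike 2 from Grace.
The 5 still-open variables together cover exactly {1, 3, 4, 5, 6} — 5 values for 5 variables — and 4 appears only in Jack's list, so Jack = 4.
No further eliminations apply; Frank can still be any of 3, 5.

3, 5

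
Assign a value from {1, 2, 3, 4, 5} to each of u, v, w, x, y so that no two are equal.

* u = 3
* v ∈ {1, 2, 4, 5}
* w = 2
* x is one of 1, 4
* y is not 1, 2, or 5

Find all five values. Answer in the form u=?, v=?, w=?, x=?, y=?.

u=3, v=5, w=2, x=1, y=4

u's domain is down to {3}, so u = 3. Eliminate 3 elsewhere: y.
w's domain is down to {2}, so w = 2. Strike 2 from v.
y must be 4 (only option left). Remove 4 from v, x.
x has just one choice, so x = 1. So v can't be 1.
v must be 5 (only option left).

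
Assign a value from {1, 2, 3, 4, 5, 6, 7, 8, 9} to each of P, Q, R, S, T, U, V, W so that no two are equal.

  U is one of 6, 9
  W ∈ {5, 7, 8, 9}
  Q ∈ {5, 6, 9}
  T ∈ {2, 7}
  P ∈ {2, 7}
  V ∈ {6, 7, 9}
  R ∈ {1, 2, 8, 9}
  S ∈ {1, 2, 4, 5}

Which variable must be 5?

The 8 variables together cover exactly {1, 2, 4, 5, 6, 7, 8, 9} — 8 values for 8 variables — and 4 appears only in S's list, so S = 4.
The 7 still-open variables draw from only 7 values {1, 2, 5, 6, 7, 8, 9}, so each is used; only R can be 1, hence R = 1.
Among the 6 still-open variables, 8 fits only W (and all 6 values in {2, 5, 6, 7, 8, 9} must be used), so W = 8.
Among the 5 still-open variables, 5 fits only Q (and all 5 values in {2, 5, 6, 7, 9} must be used), so Q = 5.

Q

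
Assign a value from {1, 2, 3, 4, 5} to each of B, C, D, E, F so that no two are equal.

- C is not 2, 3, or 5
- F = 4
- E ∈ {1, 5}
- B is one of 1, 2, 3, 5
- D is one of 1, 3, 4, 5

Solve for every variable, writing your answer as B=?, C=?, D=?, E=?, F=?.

F's domain is down to {4}, so F = 4. Strike 4 from C, D.
C must be 1 (only option left). Strike 1 from B, D, E.
That leaves E = 5. Remove 5 from B, D.
D has just one choice, so D = 3. Remove 3 from B.
B must be 2 (only option left).

B=2, C=1, D=3, E=5, F=4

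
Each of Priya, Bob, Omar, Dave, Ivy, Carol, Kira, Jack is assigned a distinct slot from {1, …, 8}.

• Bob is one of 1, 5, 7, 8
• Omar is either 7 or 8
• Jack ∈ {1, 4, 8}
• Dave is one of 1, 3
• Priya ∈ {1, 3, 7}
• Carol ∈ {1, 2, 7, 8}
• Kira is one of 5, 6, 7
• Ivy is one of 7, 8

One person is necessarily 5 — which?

Bob

Among the 8 variables, 2 fits only Carol (and all 8 values in {1, 2, 3, 4, 5, 6, 7, 8} must be used), so Carol = 2.
Among the 7 still-open variables, 4 fits only Jack (and all 7 values in {1, 3, 4, 5, 6, 7, 8} must be used), so Jack = 4.
The 6 still-open variables together cover exactly {1, 3, 5, 6, 7, 8} — 6 values for 6 variables — and 6 appears only in Kira's list, so Kira = 6.
The 5 still-open variables together cover exactly {1, 3, 5, 7, 8} — 5 values for 5 variables — and 5 appears only in Bob's list, so Bob = 5.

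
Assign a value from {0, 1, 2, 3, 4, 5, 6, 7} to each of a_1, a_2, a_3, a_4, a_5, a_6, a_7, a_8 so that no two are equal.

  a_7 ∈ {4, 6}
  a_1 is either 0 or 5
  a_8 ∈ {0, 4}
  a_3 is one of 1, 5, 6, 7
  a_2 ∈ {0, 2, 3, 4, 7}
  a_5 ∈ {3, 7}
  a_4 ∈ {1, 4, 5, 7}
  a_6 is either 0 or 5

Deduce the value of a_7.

The 8 variables draw from only 8 values {0, 1, 2, 3, 4, 5, 6, 7}, so each is used; only a_2 can be 2, hence a_2 = 2.
Among the 7 still-open variables, 3 fits only a_5 (and all 7 values in {0, 1, 3, 4, 5, 6, 7} must be used), so a_5 = 3.
a_1 and a_6 share exactly the 2 values {0, 5}; by pigeonhole those values go to them, so strike 0, 5 from a_3, a_4, a_8.
a_8 must be 4 (only option left). Strike 4 from a_4, a_7.
So a_7 = 6.

6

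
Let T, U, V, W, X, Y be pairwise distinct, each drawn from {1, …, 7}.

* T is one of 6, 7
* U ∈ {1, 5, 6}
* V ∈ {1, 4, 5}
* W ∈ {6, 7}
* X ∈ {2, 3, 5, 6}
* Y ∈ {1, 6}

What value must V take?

The 2 variables T and W are confined to {6, 7}, which locks those values in; drop them from U, X, Y.
Y's domain is down to {1}, so Y = 1. Remove 1 from U, V.
U's domain is down to {5}, so U = 5. Remove 5 from V, X.
So V = 4.

4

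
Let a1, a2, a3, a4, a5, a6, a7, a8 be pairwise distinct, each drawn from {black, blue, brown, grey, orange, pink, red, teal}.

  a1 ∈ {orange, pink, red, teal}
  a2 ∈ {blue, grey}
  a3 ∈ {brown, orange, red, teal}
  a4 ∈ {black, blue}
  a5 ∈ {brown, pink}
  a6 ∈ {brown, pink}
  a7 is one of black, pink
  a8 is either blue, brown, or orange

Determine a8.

orange

Among the 8 variables, grey fits only a2 (and all 8 values in {black, blue, brown, grey, orange, pink, red, teal} must be used), so a2 = grey.
a5 and a6 share exactly the 2 values {brown, pink}; by pigeonhole those values go to them, so strike brown, pink from a1, a3, a7, a8.
a7's domain is down to {black}, so a7 = black. So a4 can't be black.
a4 must be blue (only option left). So a8 can't be blue.
So a8 = orange.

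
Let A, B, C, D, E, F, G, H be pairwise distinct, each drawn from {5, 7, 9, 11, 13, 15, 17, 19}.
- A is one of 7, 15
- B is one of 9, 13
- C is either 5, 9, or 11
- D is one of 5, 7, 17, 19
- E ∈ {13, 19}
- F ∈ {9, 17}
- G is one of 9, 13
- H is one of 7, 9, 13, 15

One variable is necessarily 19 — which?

E

Among the 8 variables, 11 fits only C (and all 8 values in {5, 7, 9, 11, 13, 15, 17, 19} must be used), so C = 11.
The 7 still-open variables together cover exactly {5, 7, 9, 13, 15, 17, 19} — 7 values for 7 variables — and 5 appears only in D's list, so D = 5.
The 6 still-open variables together cover exactly {7, 9, 13, 15, 17, 19} — 6 values for 6 variables — and 17 appears only in F's list, so F = 17.
Among the 5 still-open variables, 19 fits only E (and all 5 values in {7, 9, 13, 15, 19} must be used), so E = 19.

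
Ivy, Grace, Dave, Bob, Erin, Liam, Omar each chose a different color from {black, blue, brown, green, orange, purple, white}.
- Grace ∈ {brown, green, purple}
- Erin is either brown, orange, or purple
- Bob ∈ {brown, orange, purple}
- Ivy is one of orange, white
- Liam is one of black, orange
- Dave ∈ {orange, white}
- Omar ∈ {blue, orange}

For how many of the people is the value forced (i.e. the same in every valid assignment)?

3

Among the 7 variables, black fits only Liam (and all 7 values in {black, blue, brown, green, orange, purple, white} must be used), so Liam = black.
Among the 6 still-open variables, blue fits only Omar (and all 6 values in {blue, brown, green, orange, purple, white} must be used), so Omar = blue.
The 5 still-open variables draw from only 5 values {brown, green, orange, purple, white}, so each is used; only Grace can be green, hence Grace = green.
The 2 variables Ivy and Dave are confined to {orange, white}, which locks those values in; drop them from Bob, Erin.
Determined: Grace=green, Liam=black, Omar=blue. The other people each still have more than one consistent value. That makes 3.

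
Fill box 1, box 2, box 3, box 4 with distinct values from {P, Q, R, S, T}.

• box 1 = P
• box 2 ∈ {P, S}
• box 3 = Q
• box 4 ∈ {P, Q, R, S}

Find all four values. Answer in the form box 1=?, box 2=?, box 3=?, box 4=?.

box 1=P, box 2=S, box 3=Q, box 4=R

box 1's domain is down to {P}, so box 1 = P. Strike P from box 2, box 4.
box 2 has just one choice, so box 2 = S. Remove S from box 4.
That leaves box 3 = Q. So box 4 can't be Q.
box 4 has just one choice, so box 4 = R.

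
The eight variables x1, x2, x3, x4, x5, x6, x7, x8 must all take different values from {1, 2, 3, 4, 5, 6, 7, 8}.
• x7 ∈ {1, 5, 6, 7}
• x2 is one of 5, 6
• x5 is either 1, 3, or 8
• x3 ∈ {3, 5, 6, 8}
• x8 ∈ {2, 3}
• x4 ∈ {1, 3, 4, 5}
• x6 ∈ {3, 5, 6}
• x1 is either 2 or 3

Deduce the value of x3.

The 8 variables draw from only 8 values {1, 2, 3, 4, 5, 6, 7, 8}, so each is used; only x4 can be 4, hence x4 = 4.
The 7 still-open variables together cover exactly {1, 2, 3, 5, 6, 7, 8} — 7 values for 7 variables — and 7 appears only in x7's list, so x7 = 7.
The 6 still-open variables together cover exactly {1, 2, 3, 5, 6, 8} — 6 values for 6 variables — and 1 appears only in x5's list, so x5 = 1.
The 5 still-open variables draw from only 5 values {2, 3, 5, 6, 8}, so each is used; only x3 can be 8, hence x3 = 8.

8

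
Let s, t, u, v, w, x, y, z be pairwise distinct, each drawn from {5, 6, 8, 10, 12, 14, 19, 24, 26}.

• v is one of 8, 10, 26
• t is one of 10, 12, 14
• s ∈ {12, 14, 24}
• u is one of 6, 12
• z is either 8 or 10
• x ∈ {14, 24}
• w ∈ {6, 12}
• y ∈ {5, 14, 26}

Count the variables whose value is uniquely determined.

4

Among the 8 variables, 5 fits only y (and all 8 values in {5, 6, 8, 10, 12, 14, 24, 26} must be used), so y = 5.
The 7 still-open variables together cover exactly {6, 8, 10, 12, 14, 24, 26} — 7 values for 7 variables — and 26 appears only in v's list, so v = 26.
Among the 6 still-open variables, 8 fits only z (and all 6 values in {6, 8, 10, 12, 14, 24} must be used), so z = 8.
The 5 still-open variables together cover exactly {6, 10, 12, 14, 24} — 5 values for 5 variables — and 10 appears only in t's list, so t = 10.
The 2 variables u and w are confined to {6, 12}, which locks those values in; drop them from s.
Determined: t=10, v=26, y=5, z=8. The other variables each still have more than one consistent value. That makes 4.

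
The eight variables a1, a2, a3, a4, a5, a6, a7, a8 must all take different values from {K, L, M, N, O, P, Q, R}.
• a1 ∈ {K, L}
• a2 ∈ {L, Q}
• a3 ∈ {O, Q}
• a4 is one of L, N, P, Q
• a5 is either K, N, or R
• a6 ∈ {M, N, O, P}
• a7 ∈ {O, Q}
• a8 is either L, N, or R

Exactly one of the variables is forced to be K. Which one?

a1

Among the 8 variables, M fits only a6 (and all 8 values in {K, L, M, N, O, P, Q, R} must be used), so a6 = M.
Among the 7 still-open variables, P fits only a4 (and all 7 values in {K, L, N, O, P, Q, R} must be used), so a4 = P.
a3 and a7 share exactly the 2 values {O, Q}; by pigeonhole those values go to them, so strike O, Q from a2.
That leaves a2 = L. So a1, a8 can't be L.
So K goes to a1.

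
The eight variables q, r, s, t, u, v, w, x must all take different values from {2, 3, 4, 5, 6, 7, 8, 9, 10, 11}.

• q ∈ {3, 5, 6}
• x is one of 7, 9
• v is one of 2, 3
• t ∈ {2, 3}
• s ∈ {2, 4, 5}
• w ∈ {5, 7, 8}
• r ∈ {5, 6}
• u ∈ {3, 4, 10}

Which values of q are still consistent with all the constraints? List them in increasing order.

The 2 variables t and v are confined to {2, 3}, which locks those values in; drop them from q, s, u.
q and r between them cover only {5, 6} — a naked pair. Remove those values from s, w.
That leaves s = 4. Remove 4 from u.
u must be 10 (only option left).
No further eliminations apply; q can still be any of 5, 6.

5, 6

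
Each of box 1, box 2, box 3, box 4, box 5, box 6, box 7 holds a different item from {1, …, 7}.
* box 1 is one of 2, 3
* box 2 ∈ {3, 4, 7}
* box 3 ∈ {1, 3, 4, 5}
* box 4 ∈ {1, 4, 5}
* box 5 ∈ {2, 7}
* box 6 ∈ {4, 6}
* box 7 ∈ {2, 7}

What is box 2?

4

The 7 variables together cover exactly {1, 2, 3, 4, 5, 6, 7} — 7 values for 7 variables — and 6 appears only in box 6's list, so box 6 = 6.
The 2 variables box 5 and box 7 are confined to {2, 7}, which locks those values in; drop them from box 1, box 2.
box 1's domain is down to {3}, so box 1 = 3. So box 2, box 3 can't be 3.
So box 2 = 4.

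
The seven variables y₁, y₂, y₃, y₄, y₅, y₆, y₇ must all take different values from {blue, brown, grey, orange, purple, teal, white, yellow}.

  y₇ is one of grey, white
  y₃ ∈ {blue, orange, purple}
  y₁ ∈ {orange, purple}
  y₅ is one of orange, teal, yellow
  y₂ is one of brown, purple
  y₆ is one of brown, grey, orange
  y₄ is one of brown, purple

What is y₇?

y₂ and y₄ share exactly the 2 values {brown, purple}; by pigeonhole those values go to them, so strike brown, purple from y₁, y₃, y₆.
That leaves y₁ = orange. Strike orange from y₃, y₅, y₆.
y₃ must be blue (only option left).
That leaves y₆ = grey. Eliminate grey elsewhere: y₇.
So y₇ = white.

white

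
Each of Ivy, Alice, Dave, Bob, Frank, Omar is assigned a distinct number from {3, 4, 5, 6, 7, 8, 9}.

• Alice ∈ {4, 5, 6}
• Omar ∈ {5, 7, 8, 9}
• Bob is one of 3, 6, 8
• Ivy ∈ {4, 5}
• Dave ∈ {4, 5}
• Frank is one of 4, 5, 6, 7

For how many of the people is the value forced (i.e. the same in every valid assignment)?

2

Ivy and Dave between them cover only {4, 5} — a naked pair. Remove those values from Alice, Frank, Omar.
Alice must be 6 (only option left). Strike 6 from Bob, Frank.
Frank has just one choice, so Frank = 7. Remove 7 from Omar.
Determined: Alice=6, Frank=7. The other people each still have more than one consistent value. That makes 2.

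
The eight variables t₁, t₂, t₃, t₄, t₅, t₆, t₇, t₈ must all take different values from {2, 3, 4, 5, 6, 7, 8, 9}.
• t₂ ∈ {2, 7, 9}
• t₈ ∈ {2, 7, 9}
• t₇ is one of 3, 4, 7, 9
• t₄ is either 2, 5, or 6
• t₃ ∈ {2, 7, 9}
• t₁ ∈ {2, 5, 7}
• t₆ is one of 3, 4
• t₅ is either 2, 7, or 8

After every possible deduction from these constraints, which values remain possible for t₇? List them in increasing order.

3, 4

Among the 8 variables, 6 fits only t₄ (and all 8 values in {2, 3, 4, 5, 6, 7, 8, 9} must be used), so t₄ = 6.
The 7 still-open variables together cover exactly {2, 3, 4, 5, 7, 8, 9} — 7 values for 7 variables — and 5 appears only in t₁'s list, so t₁ = 5.
The 6 still-open variables together cover exactly {2, 3, 4, 7, 8, 9} — 6 values for 6 variables — and 8 appears only in t₅'s list, so t₅ = 8.
t₂, t₃, t₈ between them cover only {2, 7, 9} — a naked triple. Remove those values from t₇.
No further eliminations apply; t₇ can still be any of 3, 4.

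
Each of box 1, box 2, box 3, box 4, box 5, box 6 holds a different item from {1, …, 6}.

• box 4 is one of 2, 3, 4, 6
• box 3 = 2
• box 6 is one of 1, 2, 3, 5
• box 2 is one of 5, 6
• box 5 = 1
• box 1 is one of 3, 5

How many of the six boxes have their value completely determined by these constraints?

box 3 must be 2 (only option left). Strike 2 from box 4, box 6.
box 5 must be 1 (only option left). So box 6 can't be 1.
Among the 4 still-open variables, 4 fits only box 4 (and all 4 values in {3, 4, 5, 6} must be used), so box 4 = 4.
The 3 still-open variables together cover exactly {3, 5, 6} — 3 values for 3 variables — and 6 appears only in box 2's list, so box 2 = 6.
Determined: box 2=6, box 3=2, box 4=4, box 5=1. The other boxes each still have more than one consistent value. That makes 4.

4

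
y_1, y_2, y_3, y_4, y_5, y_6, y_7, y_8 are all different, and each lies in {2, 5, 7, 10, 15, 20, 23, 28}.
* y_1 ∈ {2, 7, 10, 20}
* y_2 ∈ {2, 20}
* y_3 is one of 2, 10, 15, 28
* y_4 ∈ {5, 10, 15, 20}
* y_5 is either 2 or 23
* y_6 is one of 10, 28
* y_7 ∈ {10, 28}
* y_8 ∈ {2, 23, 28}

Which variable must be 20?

y_2

The 8 variables draw from only 8 values {2, 5, 7, 10, 15, 20, 23, 28}, so each is used; only y_4 can be 5, hence y_4 = 5.
The 7 still-open variables together cover exactly {2, 7, 10, 15, 20, 23, 28} — 7 values for 7 variables — and 7 appears only in y_1's list, so y_1 = 7.
Among the 6 still-open variables, 15 fits only y_3 (and all 6 values in {2, 10, 15, 20, 23, 28} must be used), so y_3 = 15.
The 5 still-open variables together cover exactly {2, 10, 20, 23, 28} — 5 values for 5 variables — and 20 appears only in y_2's list, so y_2 = 20.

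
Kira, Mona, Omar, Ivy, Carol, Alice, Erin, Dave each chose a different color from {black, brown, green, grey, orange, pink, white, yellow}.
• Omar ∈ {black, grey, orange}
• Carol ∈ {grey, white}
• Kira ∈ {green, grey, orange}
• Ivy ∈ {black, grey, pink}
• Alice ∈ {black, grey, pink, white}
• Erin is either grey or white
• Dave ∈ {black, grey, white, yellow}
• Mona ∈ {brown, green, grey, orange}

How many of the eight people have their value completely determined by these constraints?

4

Among the 8 variables, brown fits only Mona (and all 8 values in {black, brown, green, grey, orange, pink, white, yellow} must be used), so Mona = brown.
Among the 7 still-open variables, green fits only Kira (and all 7 values in {black, green, grey, orange, pink, white, yellow} must be used), so Kira = green.
The 6 still-open variables together cover exactly {black, grey, orange, pink, white, yellow} — 6 values for 6 variables — and orange appears only in Omar's list, so Omar = orange.
The 5 still-open variables draw from only 5 values {black, grey, pink, white, yellow}, so each is used; only Dave can be yellow, hence Dave = yellow.
The 2 variables Carol and Erin are confined to {grey, white}, which locks those values in; drop them from Ivy, Alice.
Determined: Kira=green, Mona=brown, Omar=orange, Dave=yellow. The other people each still have more than one consistent value. That makes 4.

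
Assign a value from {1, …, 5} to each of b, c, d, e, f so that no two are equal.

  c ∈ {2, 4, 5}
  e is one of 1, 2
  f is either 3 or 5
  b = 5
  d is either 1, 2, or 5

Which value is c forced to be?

b has just one choice, so b = 5. So c, d, f can't be 5.
f's domain is down to {3}, so f = 3.
The 3 still-open variables draw from only 3 values {1, 2, 4}, so each is used; only c can be 4, hence c = 4.

4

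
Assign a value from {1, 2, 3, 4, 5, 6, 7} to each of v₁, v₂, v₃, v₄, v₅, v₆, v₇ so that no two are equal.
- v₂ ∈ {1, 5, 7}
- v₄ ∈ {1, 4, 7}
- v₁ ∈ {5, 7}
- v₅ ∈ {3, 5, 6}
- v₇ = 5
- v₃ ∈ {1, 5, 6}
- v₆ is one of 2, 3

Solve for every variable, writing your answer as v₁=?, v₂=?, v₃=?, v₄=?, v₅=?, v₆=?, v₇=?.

v₁=7, v₂=1, v₃=6, v₄=4, v₅=3, v₆=2, v₇=5

v₇'s domain is down to {5}, so v₇ = 5. So v₁, v₂, v₃, v₅ can't be 5.
That leaves v₁ = 7. Remove 7 from v₂, v₄.
v₂'s domain is down to {1}, so v₂ = 1. Eliminate 1 elsewhere: v₃, v₄.
v₃ has just one choice, so v₃ = 6. Remove 6 from v₅.
v₄ must be 4 (only option left).
v₅'s domain is down to {3}, so v₅ = 3. Eliminate 3 elsewhere: v₆.
v₆ must be 2 (only option left).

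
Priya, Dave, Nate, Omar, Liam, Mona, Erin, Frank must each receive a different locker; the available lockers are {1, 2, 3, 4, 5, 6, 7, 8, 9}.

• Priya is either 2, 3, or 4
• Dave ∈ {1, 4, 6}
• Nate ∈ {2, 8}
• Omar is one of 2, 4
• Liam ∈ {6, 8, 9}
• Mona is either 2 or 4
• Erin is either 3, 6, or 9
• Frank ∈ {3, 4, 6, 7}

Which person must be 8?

Among the 8 variables, 1 fits only Dave (and all 8 values in {1, 2, 3, 4, 6, 7, 8, 9} must be used), so Dave = 1.
Among the 7 still-open variables, 7 fits only Frank (and all 7 values in {2, 3, 4, 6, 7, 8, 9} must be used), so Frank = 7.
Omar and Mona between them cover only {2, 4} — a naked pair. Remove those values from Priya, Nate.
So 8 goes to Nate.

Nate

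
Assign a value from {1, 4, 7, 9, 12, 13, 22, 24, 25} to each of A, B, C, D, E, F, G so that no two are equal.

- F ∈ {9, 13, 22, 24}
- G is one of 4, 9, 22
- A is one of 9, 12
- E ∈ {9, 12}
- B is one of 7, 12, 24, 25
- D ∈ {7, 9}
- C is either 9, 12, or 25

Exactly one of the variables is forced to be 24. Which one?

A and E between them cover only {9, 12} — a naked pair. Remove those values from B, C, D, F, G.
C has just one choice, so C = 25. Strike 25 from B.
D must be 7 (only option left). Eliminate 7 elsewhere: B.
So 24 goes to B.

B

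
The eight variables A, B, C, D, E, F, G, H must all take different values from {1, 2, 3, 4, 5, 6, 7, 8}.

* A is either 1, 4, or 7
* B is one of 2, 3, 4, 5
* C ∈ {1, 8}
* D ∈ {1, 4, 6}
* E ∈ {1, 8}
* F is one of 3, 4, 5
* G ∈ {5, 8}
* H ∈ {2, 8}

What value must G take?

The 8 variables draw from only 8 values {1, 2, 3, 4, 5, 6, 7, 8}, so each is used; only D can be 6, hence D = 6.
Among the 7 still-open variables, 7 fits only A (and all 7 values in {1, 2, 3, 4, 5, 7, 8} must be used), so A = 7.
The 2 variables C and E are confined to {1, 8}, which locks those values in; drop them from G, H.
So G = 5.

5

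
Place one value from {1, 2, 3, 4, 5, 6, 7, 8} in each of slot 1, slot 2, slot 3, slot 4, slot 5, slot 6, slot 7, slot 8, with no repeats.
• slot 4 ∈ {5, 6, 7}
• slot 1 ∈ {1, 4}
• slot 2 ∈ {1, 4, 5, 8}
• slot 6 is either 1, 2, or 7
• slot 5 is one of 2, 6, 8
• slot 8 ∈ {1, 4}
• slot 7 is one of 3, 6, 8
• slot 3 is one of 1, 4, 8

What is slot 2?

The 8 variables draw from only 8 values {1, 2, 3, 4, 5, 6, 7, 8}, so each is used; only slot 7 can be 3, hence slot 7 = 3.
The 2 variables slot 1 and slot 8 are confined to {1, 4}, which locks those values in; drop them from slot 2, slot 3, slot 6.
slot 3's domain is down to {8}, so slot 3 = 8. Strike 8 from slot 2, slot 5.
So slot 2 = 5.

5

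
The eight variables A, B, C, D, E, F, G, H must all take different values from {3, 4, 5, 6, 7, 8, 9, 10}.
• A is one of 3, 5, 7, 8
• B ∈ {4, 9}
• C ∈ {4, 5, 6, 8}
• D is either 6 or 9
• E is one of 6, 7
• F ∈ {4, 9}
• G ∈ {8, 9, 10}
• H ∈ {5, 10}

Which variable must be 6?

Among the 8 variables, 3 fits only A (and all 8 values in {3, 4, 5, 6, 7, 8, 9, 10} must be used), so A = 3.
The 7 still-open variables together cover exactly {4, 5, 6, 7, 8, 9, 10} — 7 values for 7 variables — and 7 appears only in E's list, so E = 7.
B and F share exactly the 2 values {4, 9}; by pigeonhole those values go to them, so strike 4, 9 from C, D, G.
So 6 goes to D.

D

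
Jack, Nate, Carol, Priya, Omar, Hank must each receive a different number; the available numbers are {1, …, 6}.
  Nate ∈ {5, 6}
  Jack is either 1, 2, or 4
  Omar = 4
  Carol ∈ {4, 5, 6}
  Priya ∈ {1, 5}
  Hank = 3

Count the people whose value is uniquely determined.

Omar must be 4 (only option left). Eliminate 4 elsewhere: Jack, Carol.
Hank has just one choice, so Hank = 3.
The 4 still-open variables draw from only 4 values {1, 2, 5, 6}, so each is used; only Jack can be 2, hence Jack = 2.
The 3 still-open variables draw from only 3 values {1, 5, 6}, so each is used; only Priya can be 1, hence Priya = 1.
Determined: Jack=2, Priya=1, Omar=4, Hank=3. The other people each still have more than one consistent value. That makes 4.

4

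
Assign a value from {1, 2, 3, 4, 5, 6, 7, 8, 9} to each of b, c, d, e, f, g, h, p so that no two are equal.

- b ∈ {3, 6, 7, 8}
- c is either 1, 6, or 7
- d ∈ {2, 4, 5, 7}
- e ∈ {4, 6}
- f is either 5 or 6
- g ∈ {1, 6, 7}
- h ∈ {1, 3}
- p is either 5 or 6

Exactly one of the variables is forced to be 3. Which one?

The 8 variables draw from only 8 values {1, 2, 3, 4, 5, 6, 7, 8}, so each is used; only d can be 2, hence d = 2.
Among the 7 still-open variables, 4 fits only e (and all 7 values in {1, 3, 4, 5, 6, 7, 8} must be used), so e = 4.
The 6 still-open variables together cover exactly {1, 3, 5, 6, 7, 8} — 6 values for 6 variables — and 8 appears only in b's list, so b = 8.
The 5 still-open variables draw from only 5 values {1, 3, 5, 6, 7}, so each is used; only h can be 3, hence h = 3.

h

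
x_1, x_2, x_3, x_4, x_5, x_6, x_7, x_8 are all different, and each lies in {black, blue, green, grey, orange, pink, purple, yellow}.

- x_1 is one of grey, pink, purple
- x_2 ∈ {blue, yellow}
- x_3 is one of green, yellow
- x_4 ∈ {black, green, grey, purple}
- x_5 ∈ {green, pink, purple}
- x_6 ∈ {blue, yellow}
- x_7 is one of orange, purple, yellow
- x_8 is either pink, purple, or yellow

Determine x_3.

green

Among the 8 variables, black fits only x_4 (and all 8 values in {black, blue, green, grey, orange, pink, purple, yellow} must be used), so x_4 = black.
The 7 still-open variables together cover exactly {blue, green, grey, orange, pink, purple, yellow} — 7 values for 7 variables — and grey appears only in x_1's list, so x_1 = grey.
Among the 6 still-open variables, orange fits only x_7 (and all 6 values in {blue, green, orange, pink, purple, yellow} must be used), so x_7 = orange.
The 2 variables x_2 and x_6 are confined to {blue, yellow}, which locks those values in; drop them from x_3, x_8.
So x_3 = green.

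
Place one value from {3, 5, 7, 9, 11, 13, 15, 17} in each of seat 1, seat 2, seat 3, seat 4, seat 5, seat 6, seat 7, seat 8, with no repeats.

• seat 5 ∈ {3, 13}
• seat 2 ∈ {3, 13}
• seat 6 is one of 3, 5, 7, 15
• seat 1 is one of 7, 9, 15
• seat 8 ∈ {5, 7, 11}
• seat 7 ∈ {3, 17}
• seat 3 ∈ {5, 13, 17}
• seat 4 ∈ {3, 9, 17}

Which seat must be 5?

seat 3

The 8 variables draw from only 8 values {3, 5, 7, 9, 11, 13, 15, 17}, so each is used; only seat 8 can be 11, hence seat 8 = 11.
The 2 variables seat 2 and seat 5 are confined to {3, 13}, which locks those values in; drop them from seat 3, seat 4, seat 6, seat 7.
seat 7 must be 17 (only option left). So seat 3, seat 4 can't be 17.
So 5 goes to seat 3.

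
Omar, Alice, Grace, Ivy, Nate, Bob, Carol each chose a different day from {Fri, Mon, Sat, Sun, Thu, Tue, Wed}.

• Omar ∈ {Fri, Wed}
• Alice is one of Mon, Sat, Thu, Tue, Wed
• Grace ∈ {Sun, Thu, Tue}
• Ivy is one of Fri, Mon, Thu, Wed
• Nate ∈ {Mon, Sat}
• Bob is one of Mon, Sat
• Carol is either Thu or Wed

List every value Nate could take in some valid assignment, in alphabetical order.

Mon, Sat

The 7 variables together cover exactly {Fri, Mon, Sat, Sun, Thu, Tue, Wed} — 7 values for 7 variables — and Sun appears only in Grace's list, so Grace = Sun.
The 6 still-open variables together cover exactly {Fri, Mon, Sat, Thu, Tue, Wed} — 6 values for 6 variables — and Tue appears only in Alice's list, so Alice = Tue.
Nate and Bob between them cover only {Mon, Sat} — a naked pair. Remove those values from Ivy.
No further eliminations apply; Nate can still be any of Mon, Sat.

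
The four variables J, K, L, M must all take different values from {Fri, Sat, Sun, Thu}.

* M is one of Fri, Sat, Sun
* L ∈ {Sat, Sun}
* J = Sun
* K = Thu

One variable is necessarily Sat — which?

L

J's domain is down to {Sun}, so J = Sun. So L, M can't be Sun.
So Sat goes to L.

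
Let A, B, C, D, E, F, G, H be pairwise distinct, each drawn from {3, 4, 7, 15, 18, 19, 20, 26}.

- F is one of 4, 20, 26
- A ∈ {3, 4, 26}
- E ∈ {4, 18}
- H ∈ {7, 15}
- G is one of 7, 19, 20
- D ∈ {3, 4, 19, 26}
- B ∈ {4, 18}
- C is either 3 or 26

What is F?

Among the 8 variables, 15 fits only H (and all 8 values in {3, 4, 7, 15, 18, 19, 20, 26} must be used), so H = 15.
The 7 still-open variables draw from only 7 values {3, 4, 7, 18, 19, 20, 26}, so each is used; only G can be 7, hence G = 7.
Among the 6 still-open variables, 19 fits only D (and all 6 values in {3, 4, 18, 19, 20, 26} must be used), so D = 19.
The 5 still-open variables draw from only 5 values {3, 4, 18, 20, 26}, so each is used; only F can be 20, hence F = 20.

20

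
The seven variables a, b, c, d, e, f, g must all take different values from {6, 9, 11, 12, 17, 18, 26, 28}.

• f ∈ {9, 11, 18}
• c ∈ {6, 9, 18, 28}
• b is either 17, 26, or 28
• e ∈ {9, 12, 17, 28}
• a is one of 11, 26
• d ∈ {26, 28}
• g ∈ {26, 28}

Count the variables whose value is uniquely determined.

d and g between them cover only {26, 28} — a naked pair. Remove those values from a, b, c, e.
That leaves a = 11. Strike 11 from f.
b has just one choice, so b = 17. Remove 17 from e.
Determined: a=11, b=17. The other variables each still have more than one consistent value. That makes 2.

2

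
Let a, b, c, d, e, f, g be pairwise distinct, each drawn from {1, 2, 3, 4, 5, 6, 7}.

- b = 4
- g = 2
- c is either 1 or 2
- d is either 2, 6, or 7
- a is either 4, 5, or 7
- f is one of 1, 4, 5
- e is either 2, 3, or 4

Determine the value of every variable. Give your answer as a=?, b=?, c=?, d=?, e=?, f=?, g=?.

b has just one choice, so b = 4. Strike 4 from a, e, f.
g must be 2 (only option left). Remove 2 from c, d, e.
That leaves c = 1. So f can't be 1.
e must be 3 (only option left).
That leaves f = 5. Remove 5 from a.
That leaves a = 7. So d can't be 7.
d's domain is down to {6}, so d = 6.

a=7, b=4, c=1, d=6, e=3, f=5, g=2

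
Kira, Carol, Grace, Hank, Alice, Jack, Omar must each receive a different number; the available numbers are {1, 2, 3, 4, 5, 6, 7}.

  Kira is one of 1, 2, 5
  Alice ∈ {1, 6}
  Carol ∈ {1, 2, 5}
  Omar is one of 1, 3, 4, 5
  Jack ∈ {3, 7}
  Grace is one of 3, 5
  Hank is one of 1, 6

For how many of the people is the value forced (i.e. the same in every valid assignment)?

3

Among the 7 variables, 4 fits only Omar (and all 7 values in {1, 2, 3, 4, 5, 6, 7} must be used), so Omar = 4.
The 6 still-open variables draw from only 6 values {1, 2, 3, 5, 6, 7}, so each is used; only Jack can be 7, hence Jack = 7.
The 5 still-open variables together cover exactly {1, 2, 3, 5, 6} — 5 values for 5 variables — and 3 appears only in Grace's list, so Grace = 3.
Hank and Alice between them cover only {1, 6} — a naked pair. Remove those values from Kira, Carol.
Determined: Grace=3, Jack=7, Omar=4. The other people each still have more than one consistent value. That makes 3.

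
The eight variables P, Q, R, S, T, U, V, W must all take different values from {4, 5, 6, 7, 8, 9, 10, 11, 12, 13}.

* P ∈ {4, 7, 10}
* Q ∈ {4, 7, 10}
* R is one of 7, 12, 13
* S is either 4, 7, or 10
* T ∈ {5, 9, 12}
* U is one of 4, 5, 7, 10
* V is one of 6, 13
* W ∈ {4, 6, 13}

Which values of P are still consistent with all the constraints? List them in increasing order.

4, 7, 10

Among the 8 variables, 9 fits only T (and all 8 values in {4, 5, 6, 7, 9, 10, 12, 13} must be used), so T = 9.
The 7 still-open variables draw from only 7 values {4, 5, 6, 7, 10, 12, 13}, so each is used; only U can be 5, hence U = 5.
Among the 6 still-open variables, 12 fits only R (and all 6 values in {4, 6, 7, 10, 12, 13} must be used), so R = 12.
P, Q, S share exactly the 3 values {4, 7, 10}; by pigeonhole those values go to them, so strike 4, 7, 10 from W.
No further eliminations apply; P can still be any of 4, 7, 10.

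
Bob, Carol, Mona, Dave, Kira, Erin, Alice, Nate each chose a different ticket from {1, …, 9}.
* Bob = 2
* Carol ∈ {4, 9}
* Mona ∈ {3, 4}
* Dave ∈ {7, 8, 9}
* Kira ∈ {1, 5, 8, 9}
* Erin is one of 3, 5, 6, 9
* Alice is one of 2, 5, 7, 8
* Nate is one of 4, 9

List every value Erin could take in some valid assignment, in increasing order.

Bob has just one choice, so Bob = 2. Eliminate 2 elsewhere: Alice.
Carol and Nate between them cover only {4, 9} — a naked pair. Remove those values from Mona, Dave, Kira, Erin.
Mona has just one choice, so Mona = 3. Strike 3 from Erin.
No further eliminations apply; Erin can still be any of 5, 6.

5, 6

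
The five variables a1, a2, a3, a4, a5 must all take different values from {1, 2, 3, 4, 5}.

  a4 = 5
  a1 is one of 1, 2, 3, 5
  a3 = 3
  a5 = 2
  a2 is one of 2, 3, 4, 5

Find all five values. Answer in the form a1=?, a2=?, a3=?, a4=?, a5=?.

a1=1, a2=4, a3=3, a4=5, a5=2

a3's domain is down to {3}, so a3 = 3. Strike 3 from a1, a2.
a4's domain is down to {5}, so a4 = 5. Remove 5 from a1, a2.
a5's domain is down to {2}, so a5 = 2. Strike 2 from a1, a2.
a1 must be 1 (only option left).
a2's domain is down to {4}, so a2 = 4.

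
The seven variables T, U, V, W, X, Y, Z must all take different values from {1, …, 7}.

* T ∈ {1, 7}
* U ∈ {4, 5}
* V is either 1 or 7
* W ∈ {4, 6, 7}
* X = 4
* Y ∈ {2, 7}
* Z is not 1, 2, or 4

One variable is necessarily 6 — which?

X has just one choice, so X = 4. Remove 4 from U, W.
That leaves U = 5. Eliminate 5 elsewhere: Z.
The 5 still-open variables together cover exactly {1, 2, 3, 6, 7} — 5 values for 5 variables — and 2 appears only in Y's list, so Y = 2.
The 4 still-open variables together cover exactly {1, 3, 6, 7} — 4 values for 4 variables — and 3 appears only in Z's list, so Z = 3.
Among the 3 still-open variables, 6 fits only W (and all 3 values in {1, 6, 7} must be used), so W = 6.

W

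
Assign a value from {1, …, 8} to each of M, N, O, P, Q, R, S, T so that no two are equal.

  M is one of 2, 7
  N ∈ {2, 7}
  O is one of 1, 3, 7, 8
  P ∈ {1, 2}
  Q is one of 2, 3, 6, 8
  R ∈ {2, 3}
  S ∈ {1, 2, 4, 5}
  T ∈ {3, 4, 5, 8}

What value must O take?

8

Among the 8 variables, 6 fits only Q (and all 8 values in {1, 2, 3, 4, 5, 6, 7, 8} must be used), so Q = 6.
M and N share exactly the 2 values {2, 7}; by pigeonhole those values go to them, so strike 2, 7 from O, P, R, S.
P's domain is down to {1}, so P = 1. Strike 1 from O, S.
That leaves R = 3. Strike 3 from O, T.
So O = 8.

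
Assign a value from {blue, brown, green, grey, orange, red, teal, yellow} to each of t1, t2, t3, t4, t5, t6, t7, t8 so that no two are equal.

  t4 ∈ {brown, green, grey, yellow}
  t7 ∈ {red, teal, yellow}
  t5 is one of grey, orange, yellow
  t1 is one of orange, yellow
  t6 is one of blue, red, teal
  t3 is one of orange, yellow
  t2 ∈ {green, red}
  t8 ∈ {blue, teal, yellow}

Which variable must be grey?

t5

The 8 variables together cover exactly {blue, brown, green, grey, orange, red, teal, yellow} — 8 values for 8 variables — and brown appears only in t4's list, so t4 = brown.
Among the 7 still-open variables, green fits only t2 (and all 7 values in {blue, green, grey, orange, red, teal, yellow} must be used), so t2 = green.
The 6 still-open variables together cover exactly {blue, grey, orange, red, teal, yellow} — 6 values for 6 variables — and grey appears only in t5's list, so t5 = grey.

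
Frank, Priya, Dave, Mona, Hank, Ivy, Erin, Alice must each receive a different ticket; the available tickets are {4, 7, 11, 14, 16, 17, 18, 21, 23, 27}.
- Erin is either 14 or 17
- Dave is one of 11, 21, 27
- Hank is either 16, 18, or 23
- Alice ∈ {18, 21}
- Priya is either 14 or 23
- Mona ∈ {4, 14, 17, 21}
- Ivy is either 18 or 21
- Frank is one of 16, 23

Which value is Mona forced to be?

Ivy and Alice share exactly the 2 values {18, 21}; by pigeonhole those values go to them, so strike 18, 21 from Dave, Mona, Hank.
The 2 variables Frank and Hank are confined to {16, 23}, which locks those values in; drop them from Priya.
That leaves Priya = 14. Remove 14 from Mona, Erin.
Erin's domain is down to {17}, so Erin = 17. Eliminate 17 elsewhere: Mona.
So Mona = 4.

4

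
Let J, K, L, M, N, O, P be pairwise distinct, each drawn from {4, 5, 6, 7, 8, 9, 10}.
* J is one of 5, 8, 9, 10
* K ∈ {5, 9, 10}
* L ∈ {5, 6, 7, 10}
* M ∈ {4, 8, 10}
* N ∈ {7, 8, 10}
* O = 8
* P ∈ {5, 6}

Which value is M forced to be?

4

O must be 8 (only option left). Remove 8 from J, M, N.
Among the 6 still-open variables, 4 fits only M (and all 6 values in {4, 5, 6, 7, 9, 10} must be used), so M = 4.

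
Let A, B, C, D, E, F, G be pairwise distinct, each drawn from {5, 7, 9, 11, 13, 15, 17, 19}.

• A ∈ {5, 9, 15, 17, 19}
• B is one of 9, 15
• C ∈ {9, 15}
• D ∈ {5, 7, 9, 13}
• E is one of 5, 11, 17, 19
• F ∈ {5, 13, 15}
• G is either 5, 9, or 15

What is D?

7

B and C between them cover only {9, 15} — a naked pair. Remove those values from A, D, F, G.
That leaves G = 5. Strike 5 from A, D, E, F.
F has just one choice, so F = 13. Eliminate 13 elsewhere: D.
So D = 7.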